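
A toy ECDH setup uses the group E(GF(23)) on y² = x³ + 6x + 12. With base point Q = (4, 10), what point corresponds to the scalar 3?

(11, 11)

Repeated addition: build up to 3Q.
2Q: tangent at (4, 10): λ = (3·4² + 6)/(2·10) ≡ 8/20. 20⁻¹ ≡ 15 (mod 23), so λ ≡ 8·15 ≡ 5.
  x = λ² - 4 - 4 = 25 - 8 ≡ 17; y = λ·(4 - 17) - 10 ≡ 17. → (17, 17)
3Q: (17, 17) + (4, 10). λ = (10 - 17)/(4 - 17) ≡ 16/10 mod 23. 10⁻¹ ≡ 7 (mod 23), so λ ≡ 20.
  x = λ² - 17 - 4 = 400 - 21 ≡ 11; y = λ·(17 - 11) - 17 ≡ 11. → (11, 11)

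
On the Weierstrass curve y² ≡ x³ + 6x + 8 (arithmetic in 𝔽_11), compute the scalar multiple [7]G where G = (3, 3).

(5, 3)

Double-and-add on 7 = (111)₂. Start with G = (3, 3) for the leading 1-bit.
double: tangent at (3, 3): λ = (3·3² + 6)/(2·3) ≡ 0/6. 6⁻¹ ≡ 2 (mod 11), so λ ≡ 0·2 ≡ 0.
  x = λ² - 3 - 3 = 0 - 6 ≡ 5; y = λ·(3 - 5) - 3 ≡ 8. → (5, 8)
add G: (5, 8) + (3, 3). λ = (3 - 8)/(3 - 5) ≡ 6/9 mod 11. 9⁻¹ ≡ 5 (mod 11) since 9·5 = 45 ≡ 1, so λ ≡ 8.
  x = λ² - 5 - 3 = 64 - 8 ≡ 1; y = λ·(5 - 1) - 8 ≡ 2. → (1, 2)
double: tangent at (1, 2): λ = (3·1² + 6)/(2·2) ≡ 9/4. 4⁻¹ ≡ 3 (mod 11) since 4·3 = 12 ≡ 1, so λ ≡ 9·3 ≡ 5.
  x = λ² - 1 - 1 = 25 - 2 ≡ 1; y = λ·(1 - 1) - 2 ≡ 9. → (1, 9)
add G: (1, 9) + (3, 3). λ = (3 - 9)/(3 - 1) ≡ 5/2 mod 11. 2⁻¹ ≡ 6 (mod 11), so λ ≡ 8.
  x = λ² - 1 - 3 = 64 - 4 ≡ 5; y = λ·(1 - 5) - 9 ≡ 3. → (5, 3)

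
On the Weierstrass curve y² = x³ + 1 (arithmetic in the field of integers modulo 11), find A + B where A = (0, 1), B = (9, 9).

(7, 5)

(0, 1) + (9, 9). λ = (9 - 1)/(9 - 0) ≡ 8/9 mod 11. 9⁻¹ ≡ 5 (mod 11) since 9·5 = 45 ≡ 1, so λ ≡ 7.
  x = λ² - 0 - 9 = 49 - 9 ≡ 7; y = λ·(0 - 7) - 1 ≡ 5. → (7, 5)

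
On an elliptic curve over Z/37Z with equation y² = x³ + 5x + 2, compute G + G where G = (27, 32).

tangent at (27, 32): λ = (3·27² + 5)/(2·32) ≡ 9/27. 27⁻¹ ≡ 11 (mod 37) since 27·11 = 297 ≡ 1, so λ ≡ 9·11 ≡ 25.
  x = λ² - 27 - 27 = 625 - 54 ≡ 16; y = λ·(27 - 16) - 32 ≡ 21. → (16, 21)

(16, 21)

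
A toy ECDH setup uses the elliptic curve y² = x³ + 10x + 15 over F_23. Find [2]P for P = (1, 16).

tangent at (1, 16): λ = (3·1² + 10)/(2·16) ≡ 13/9. 9⁻¹ ≡ 18 (mod 23), so λ ≡ 13·18 ≡ 4.
  x = λ² - 1 - 1 = 16 - 2 ≡ 14; y = λ·(1 - 14) - 16 ≡ 1. → (14, 1)

(14, 1)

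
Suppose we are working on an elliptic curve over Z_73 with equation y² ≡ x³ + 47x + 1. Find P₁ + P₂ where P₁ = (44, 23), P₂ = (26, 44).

(51, 46)

(44, 23) + (26, 44). λ = (44 - 23)/(26 - 44) ≡ 21/55 mod 73. 55⁻¹ ≡ 4 (mod 73) since 55·4 = 220 ≡ 1, so λ ≡ 11.
  x = λ² - 44 - 26 = 121 - 70 ≡ 51; y = λ·(44 - 51) - 23 ≡ 46. → (51, 46)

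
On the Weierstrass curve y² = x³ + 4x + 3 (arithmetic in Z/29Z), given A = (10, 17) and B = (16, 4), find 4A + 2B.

(27, 4)

First 4A:
Double-and-add on 4 = (100)₂. Start with A = (10, 17) for the leading 1-bit.
double: tangent at (10, 17): λ = (3·10² + 4)/(2·17) ≡ 14/5. 5⁻¹ ≡ 6 (mod 29) since 5·6 = 30 ≡ 1, so λ ≡ 14·6 ≡ 26.
  x = λ² - 10 - 10 = 676 - 20 ≡ 18; y = λ·(10 - 18) - 17 ≡ 7. → (18, 7)
double: tangent at (18, 7): λ = (3·18² + 4)/(2·7) ≡ 19/14. 14⁻¹ ≡ 27 (mod 29), so λ ≡ 19·27 ≡ 20.
  x = λ² - 18 - 18 = 400 - 36 ≡ 16; y = λ·(18 - 16) - 7 ≡ 4. → (16, 4)
4A = (16, 4).
Next 2B:
Repeated addition: build up to 2B.
2B: tangent at (16, 4): λ = (3·16² + 4)/(2·4) ≡ 18/8. 8⁻¹ ≡ 11 (mod 29) since 8·11 = 88 ≡ 1, so λ ≡ 18·11 ≡ 24.
  x = λ² - 16 - 16 = 576 - 32 ≡ 22; y = λ·(16 - 22) - 4 ≡ 26. → (22, 26)
2B = (22, 26).
Finally 4A + 2B:
(16, 4) + (22, 26). λ = (26 - 4)/(22 - 16) ≡ 22/6 mod 29. 6⁻¹ ≡ 5 (mod 29) since 6·5 = 30 ≡ 1, so λ ≡ 23.
  x = λ² - 16 - 22 = 529 - 38 ≡ 27; y = λ·(16 - 27) - 4 ≡ 4. → (27, 4)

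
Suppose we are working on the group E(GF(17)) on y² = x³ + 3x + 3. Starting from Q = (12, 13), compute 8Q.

O

Repeated addition: build up to 8Q.
2Q: tangent at (12, 13): λ = (3·12² + 3)/(2·13) ≡ 10/9. 9⁻¹ ≡ 2 (mod 17), so λ ≡ 10·2 ≡ 3.
  x = λ² - 12 - 12 = 9 - 24 ≡ 2; y = λ·(12 - 2) - 13 ≡ 0. → (2, 0)
3Q: (2, 0) + (12, 13). λ = (13 - 0)/(12 - 2) ≡ 13/10 mod 17. 10⁻¹ ≡ 12 (mod 17), so λ ≡ 3.
  x = λ² - 2 - 12 = 9 - 14 ≡ 12; y = λ·(2 - 12) - 0 ≡ 4. → (12, 4)
4Q: (12, 4) + (12, 13): same x and y₁ ≡ -y₂, so the sum is 𝒪.
5Q: 𝒪 + (12, 13) = (12, 13) (identity).
6Q: tangent at (12, 13): λ = (3·12² + 3)/(2·13) ≡ 10/9. 9⁻¹ ≡ 2 (mod 17) since 9·2 = 18 ≡ 1, so λ ≡ 10·2 ≡ 3.
  x = λ² - 12 - 12 = 9 - 24 ≡ 2; y = λ·(12 - 2) - 13 ≡ 0. → (2, 0)
7Q: (2, 0) + (12, 13). λ = (13 - 0)/(12 - 2) ≡ 13/10 mod 17. 10⁻¹ ≡ 12 (mod 17) since 10·12 = 120 ≡ 1, so λ ≡ 3.
  x = λ² - 2 - 12 = 9 - 14 ≡ 12; y = λ·(2 - 12) - 0 ≡ 4. → (12, 4)
8Q: (12, 4) + (12, 13): same x and y₁ ≡ -y₂, so the sum is 𝒪.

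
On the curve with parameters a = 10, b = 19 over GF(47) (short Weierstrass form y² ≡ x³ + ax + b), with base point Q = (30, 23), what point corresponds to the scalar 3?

(30, 24)

Repeated addition: build up to 3Q.
2Q: tangent at (30, 23): λ = (3·30² + 10)/(2·23) ≡ 31/46. 46⁻¹ ≡ 46 (mod 47), so λ ≡ 31·46 ≡ 16.
  x = λ² - 30 - 30 = 256 - 60 ≡ 8; y = λ·(30 - 8) - 23 ≡ 0. → (8, 0)
3Q: (8, 0) + (30, 23). λ = (23 - 0)/(30 - 8) ≡ 23/22 mod 47. 22⁻¹ ≡ 15 (mod 47) since 22·15 = 330 ≡ 1, so λ ≡ 16.
  x = λ² - 8 - 30 = 256 - 38 ≡ 30; y = λ·(8 - 30) - 0 ≡ 24. → (30, 24)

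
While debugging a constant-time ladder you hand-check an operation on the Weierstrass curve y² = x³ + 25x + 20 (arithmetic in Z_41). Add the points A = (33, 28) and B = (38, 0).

(3, 9)

(33, 28) + (38, 0). λ = (0 - 28)/(38 - 33) ≡ 13/5 mod 41. 5⁻¹ ≡ 33 (mod 41), so λ ≡ 19.
  x = λ² - 33 - 38 = 361 - 71 ≡ 3; y = λ·(33 - 3) - 28 ≡ 9. → (3, 9)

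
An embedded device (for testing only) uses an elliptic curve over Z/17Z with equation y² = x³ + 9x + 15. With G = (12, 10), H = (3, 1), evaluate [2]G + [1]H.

(10, 0)

First 2G:
Repeated addition: build up to 2G.
2G: tangent at (12, 10): λ = (3·12² + 9)/(2·10) ≡ 16/3. 3⁻¹ ≡ 6 (mod 17) since 3·6 = 18 ≡ 1, so λ ≡ 16·6 ≡ 11.
  x = λ² - 12 - 12 = 121 - 24 ≡ 12; y = λ·(12 - 12) - 10 ≡ 7. → (12, 7)
2G = (12, 7).
Finally 2G + H:
(12, 7) + (3, 1). λ = (1 - 7)/(3 - 12) ≡ 11/8 mod 17. 8⁻¹ ≡ 15 (mod 17), so λ ≡ 12.
  x = λ² - 12 - 3 = 144 - 15 ≡ 10; y = λ·(12 - 10) - 7 ≡ 0. → (10, 0)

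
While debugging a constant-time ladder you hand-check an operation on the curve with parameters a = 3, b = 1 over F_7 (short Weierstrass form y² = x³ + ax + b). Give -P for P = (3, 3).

(3, 4)

-(3, 3) = (3, -3 mod 7) = (3, 4).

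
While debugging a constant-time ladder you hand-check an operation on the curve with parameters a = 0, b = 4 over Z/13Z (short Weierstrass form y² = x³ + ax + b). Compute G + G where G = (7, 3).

tangent at (7, 3): λ = (3·7² + 0)/(2·3) ≡ 4/6. 6⁻¹ ≡ 11 (mod 13) since 6·11 = 66 ≡ 1, so λ ≡ 4·11 ≡ 5.
  x = λ² - 7 - 7 = 25 - 14 ≡ 11; y = λ·(7 - 11) - 3 ≡ 3. → (11, 3)

(11, 3)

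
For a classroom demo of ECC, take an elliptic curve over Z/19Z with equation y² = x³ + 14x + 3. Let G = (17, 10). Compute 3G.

(15, 15)

Repeated addition: build up to 3G.
2G: tangent at (17, 10): λ = (3·17² + 14)/(2·10) ≡ 7/1. 1⁻¹ ≡ 1 (mod 19), so λ ≡ 7·1 ≡ 7.
  x = λ² - 17 - 17 = 49 - 34 ≡ 15; y = λ·(17 - 15) - 10 ≡ 4. → (15, 4)
3G: (15, 4) + (17, 10). λ = (10 - 4)/(17 - 15) ≡ 6/2 mod 19. 2⁻¹ ≡ 10 (mod 19), so λ ≡ 3.
  x = λ² - 15 - 17 = 9 - 32 ≡ 15; y = λ·(15 - 15) - 4 ≡ 15. → (15, 15)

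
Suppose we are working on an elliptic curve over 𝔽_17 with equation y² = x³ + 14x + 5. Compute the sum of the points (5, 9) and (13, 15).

(5, 9) + (13, 15). λ = (15 - 9)/(13 - 5) ≡ 6/8 mod 17. 8⁻¹ ≡ 15 (mod 17), so λ ≡ 5.
  x = λ² - 5 - 13 = 25 - 18 ≡ 7; y = λ·(5 - 7) - 9 ≡ 15. → (7, 15)

(7, 15)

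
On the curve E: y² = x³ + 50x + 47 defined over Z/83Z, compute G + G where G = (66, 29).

tangent at (66, 29): λ = (3·66² + 50)/(2·29) ≡ 4/58. 58⁻¹ ≡ 73 (mod 83), so λ ≡ 4·73 ≡ 43.
  x = λ² - 66 - 66 = 1849 - 132 ≡ 57; y = λ·(66 - 57) - 29 ≡ 26. → (57, 26)

(57, 26)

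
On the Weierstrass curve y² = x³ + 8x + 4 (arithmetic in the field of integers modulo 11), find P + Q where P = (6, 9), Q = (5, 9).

(0, 2)

(6, 9) + (5, 9). λ = (9 - 9)/(5 - 6) ≡ 0/10 mod 11. 10⁻¹ ≡ 10 (mod 11), so λ ≡ 0.
  x = λ² - 6 - 5 = 0 - 11 ≡ 0; y = λ·(6 - 0) - 9 ≡ 2. → (0, 2)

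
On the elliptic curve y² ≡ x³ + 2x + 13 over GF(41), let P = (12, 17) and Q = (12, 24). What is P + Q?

The two points share x = 12 and their y-coordinates satisfy 17 + 24 ≡ 0 (mod 41), so they are inverses. Their sum is the point at infinity.

O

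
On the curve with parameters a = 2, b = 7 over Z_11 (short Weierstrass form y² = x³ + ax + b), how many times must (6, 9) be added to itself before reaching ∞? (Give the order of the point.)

7

2P: tangent at (6, 9): λ = (3·6² + 2)/(2·9) ≡ 0/7. 7⁻¹ ≡ 8 (mod 11), so λ ≡ 0·8 ≡ 0.
  x = λ² - 6 - 6 = 0 - 12 ≡ 10; y = λ·(6 - 10) - 9 ≡ 2. → (10, 2)
3P: (10, 2) + (6, 9). λ = (9 - 2)/(6 - 10) ≡ 7/7 mod 11. 7⁻¹ ≡ 8 (mod 11) since 7·8 = 56 ≡ 1, so λ ≡ 1.
  x = λ² - 10 - 6 = 1 - 16 ≡ 7; y = λ·(10 - 7) - 2 ≡ 1. → (7, 1)
4P: (7, 1) + (6, 9). λ = (9 - 1)/(6 - 7) ≡ 8/10 mod 11. 10⁻¹ ≡ 10 (mod 11) since 10·10 = 100 ≡ 1, so λ ≡ 3.
  x = λ² - 7 - 6 = 9 - 13 ≡ 7; y = λ·(7 - 7) - 1 ≡ 10. → (7, 10)
5P: (7, 10) + (6, 9). λ = (9 - 10)/(6 - 7) ≡ 10/10 mod 11. 10⁻¹ ≡ 10 (mod 11), so λ ≡ 1.
  x = λ² - 7 - 6 = 1 - 13 ≡ 10; y = λ·(7 - 10) - 10 ≡ 9. → (10, 9)
6P: (10, 9) + (6, 9). λ = (9 - 9)/(6 - 10) ≡ 0/7 mod 11. 7⁻¹ ≡ 8 (mod 11), so λ ≡ 0.
  x = λ² - 10 - 6 = 0 - 16 ≡ 6; y = λ·(10 - 6) - 9 ≡ 2. → (6, 2)
7P: (6, 2) + (6, 9): same x and y₁ ≡ -y₂, so the sum is ∞.
7P = ∞, so the order is 7.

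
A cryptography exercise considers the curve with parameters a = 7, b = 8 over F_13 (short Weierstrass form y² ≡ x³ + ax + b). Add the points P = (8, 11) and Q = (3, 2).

(12, 0)

(8, 11) + (3, 2). λ = (2 - 11)/(3 - 8) ≡ 4/8 mod 13. 8⁻¹ ≡ 5 (mod 13), so λ ≡ 7.
  x = λ² - 8 - 3 = 49 - 11 ≡ 12; y = λ·(8 - 12) - 11 ≡ 0. → (12, 0)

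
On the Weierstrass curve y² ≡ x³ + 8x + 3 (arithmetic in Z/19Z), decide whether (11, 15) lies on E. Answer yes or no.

y² = 15² ≡ 16; x³ + 8x + 3 = 1422 ≡ 16 (mod 19). 16 = 16.

yes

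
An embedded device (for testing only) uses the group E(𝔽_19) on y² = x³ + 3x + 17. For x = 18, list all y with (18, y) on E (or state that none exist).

none

x³ + 3x + 17 = 5903 ≡ 13 (mod 19).
13 is a non-residue mod 19; no y exists.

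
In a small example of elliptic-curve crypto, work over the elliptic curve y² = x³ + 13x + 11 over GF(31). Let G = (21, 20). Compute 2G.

(27, 9)

tangent at (21, 20): λ = (3·21² + 13)/(2·20) ≡ 3/9. 9⁻¹ ≡ 7 (mod 31) since 9·7 = 63 ≡ 1, so λ ≡ 3·7 ≡ 21.
  x = λ² - 21 - 21 = 441 - 42 ≡ 27; y = λ·(21 - 27) - 20 ≡ 9. → (27, 9)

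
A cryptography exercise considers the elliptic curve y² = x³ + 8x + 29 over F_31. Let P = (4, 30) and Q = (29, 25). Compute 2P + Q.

(26, 22)

First 2P:
Repeated addition: build up to 2P.
2P: tangent at (4, 30): λ = (3·4² + 8)/(2·30) ≡ 25/29. 29⁻¹ ≡ 15 (mod 31), so λ ≡ 25·15 ≡ 3.
  x = λ² - 4 - 4 = 9 - 8 ≡ 1; y = λ·(4 - 1) - 30 ≡ 10. → (1, 10)
2P = (1, 10).
Finally 2P + Q:
(1, 10) + (29, 25). λ = (25 - 10)/(29 - 1) ≡ 15/28 mod 31. 28⁻¹ ≡ 10 (mod 31), so λ ≡ 26.
  x = λ² - 1 - 29 = 676 - 30 ≡ 26; y = λ·(1 - 26) - 10 ≡ 22. → (26, 22)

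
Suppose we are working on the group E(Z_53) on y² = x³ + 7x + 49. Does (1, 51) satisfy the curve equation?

yes

y² = 51² ≡ 4; x³ + 7x + 49 = 57 ≡ 4 (mod 53). 4 = 4.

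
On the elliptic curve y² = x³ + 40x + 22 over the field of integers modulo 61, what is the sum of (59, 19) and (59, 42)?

O

The two points share x = 59 and their y-coordinates satisfy 19 + 42 ≡ 0 (mod 61), so they are inverses. Their sum is ∞.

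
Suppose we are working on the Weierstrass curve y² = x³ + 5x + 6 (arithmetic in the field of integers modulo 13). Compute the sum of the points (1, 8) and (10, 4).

(1, 8) + (10, 4). λ = (4 - 8)/(10 - 1) ≡ 9/9 mod 13. 9⁻¹ ≡ 3 (mod 13), so λ ≡ 1.
  x = λ² - 1 - 10 = 1 - 11 ≡ 3; y = λ·(1 - 3) - 8 ≡ 3. → (3, 3)

(3, 3)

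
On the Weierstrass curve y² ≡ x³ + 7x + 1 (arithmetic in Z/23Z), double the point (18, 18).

tangent at (18, 18): λ = (3·18² + 7)/(2·18) ≡ 13/13. 13⁻¹ ≡ 16 (mod 23) since 13·16 = 208 ≡ 1, so λ ≡ 13·16 ≡ 1.
  x = λ² - 18 - 18 = 1 - 36 ≡ 11; y = λ·(18 - 11) - 18 ≡ 12. → (11, 12)

(11, 12)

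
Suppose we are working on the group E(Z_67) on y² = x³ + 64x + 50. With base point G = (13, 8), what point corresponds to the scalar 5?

(48, 45)

Double-and-add on 5 = (101)₂. Start with G = (13, 8) for the leading 1-bit.
double: tangent at (13, 8): λ = (3·13² + 64)/(2·8) ≡ 35/16. 16⁻¹ ≡ 21 (mod 67) since 16·21 = 336 ≡ 1, so λ ≡ 35·21 ≡ 65.
  x = λ² - 13 - 13 = 4225 - 26 ≡ 45; y = λ·(13 - 45) - 8 ≡ 56. → (45, 56)
double: tangent at (45, 56): λ = (3·45² + 64)/(2·56) ≡ 42/45. 45⁻¹ ≡ 3 (mod 67), so λ ≡ 42·3 ≡ 59.
  x = λ² - 45 - 45 = 3481 - 90 ≡ 41; y = λ·(45 - 41) - 56 ≡ 46. → (41, 46)
add G: (41, 46) + (13, 8). λ = (8 - 46)/(13 - 41) ≡ 29/39 mod 67. 39⁻¹ ≡ 55 (mod 67), so λ ≡ 54.
  x = λ² - 41 - 13 = 2916 - 54 ≡ 48; y = λ·(41 - 48) - 46 ≡ 45. → (48, 45)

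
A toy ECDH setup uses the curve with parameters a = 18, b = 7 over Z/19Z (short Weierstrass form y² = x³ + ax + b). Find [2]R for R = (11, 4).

(8, 13)

tangent at (11, 4): λ = (3·11² + 18)/(2·4) ≡ 1/8. 8⁻¹ ≡ 12 (mod 19) since 8·12 = 96 ≡ 1, so λ ≡ 1·12 ≡ 12.
  x = λ² - 11 - 11 = 144 - 22 ≡ 8; y = λ·(11 - 8) - 4 ≡ 13. → (8, 13)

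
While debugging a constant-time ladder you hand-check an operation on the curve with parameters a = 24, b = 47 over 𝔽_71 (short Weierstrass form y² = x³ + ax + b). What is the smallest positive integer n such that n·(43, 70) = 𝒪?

12

2P: tangent at (43, 70): λ = (3·43² + 24)/(2·70) ≡ 33/69. 69⁻¹ ≡ 35 (mod 71) since 69·35 = 2415 ≡ 1, so λ ≡ 33·35 ≡ 19.
  x = λ² - 43 - 43 = 361 - 86 ≡ 62; y = λ·(43 - 62) - 70 ≡ 66. → (62, 66)
3P: (62, 66) + (43, 70). λ = (70 - 66)/(43 - 62) ≡ 4/52 mod 71. 52⁻¹ ≡ 56 (mod 71), so λ ≡ 11.
  x = λ² - 62 - 43 = 121 - 105 ≡ 16; y = λ·(62 - 16) - 66 ≡ 14. → (16, 14)
4P: (16, 14) + (43, 70). λ = (70 - 14)/(43 - 16) ≡ 56/27 mod 71. 27⁻¹ ≡ 50 (mod 71), so λ ≡ 31.
  x = λ² - 16 - 43 = 961 - 59 ≡ 50; y = λ·(16 - 50) - 14 ≡ 68. → (50, 68)
5P: (50, 68) + (43, 70). λ = (70 - 68)/(43 - 50) ≡ 2/64 mod 71. 64⁻¹ ≡ 10 (mod 71) since 64·10 = 640 ≡ 1, so λ ≡ 20.
  x = λ² - 50 - 43 = 400 - 93 ≡ 23; y = λ·(50 - 23) - 68 ≡ 46. → (23, 46)
6P: (23, 46) + (43, 70). λ = (70 - 46)/(43 - 23) ≡ 24/20 mod 71. 20⁻¹ ≡ 32 (mod 71), so λ ≡ 58.
  x = λ² - 23 - 43 = 3364 - 66 ≡ 32; y = λ·(23 - 32) - 46 ≡ 0. → (32, 0)
7P: (32, 0) + (43, 70). λ = (70 - 0)/(43 - 32) ≡ 70/11 mod 71. 11⁻¹ ≡ 13 (mod 71), so λ ≡ 58.
  x = λ² - 32 - 43 = 3364 - 75 ≡ 23; y = λ·(32 - 23) - 0 ≡ 25. → (23, 25)
8P: (23, 25) + (43, 70). λ = (70 - 25)/(43 - 23) ≡ 45/20 mod 71. 20⁻¹ ≡ 32 (mod 71), so λ ≡ 20.
  x = λ² - 23 - 43 = 400 - 66 ≡ 50; y = λ·(23 - 50) - 25 ≡ 3. → (50, 3)
9P: (50, 3) + (43, 70). λ = (70 - 3)/(43 - 50) ≡ 67/64 mod 71. 64⁻¹ ≡ 10 (mod 71), so λ ≡ 31.
  x = λ² - 50 - 43 = 961 - 93 ≡ 16; y = λ·(50 - 16) - 3 ≡ 57. → (16, 57)
10P: (16, 57) + (43, 70). λ = (70 - 57)/(43 - 16) ≡ 13/27 mod 71. 27⁻¹ ≡ 50 (mod 71), so λ ≡ 11.
  x = λ² - 16 - 43 = 121 - 59 ≡ 62; y = λ·(16 - 62) - 57 ≡ 5. → (62, 5)
11P: (62, 5) + (43, 70). λ = (70 - 5)/(43 - 62) ≡ 65/52 mod 71. 52⁻¹ ≡ 56 (mod 71), so λ ≡ 19.
  x = λ² - 62 - 43 = 361 - 105 ≡ 43; y = λ·(62 - 43) - 5 ≡ 1. → (43, 1)
12P: (43, 1) + (43, 70): same x and y₁ ≡ -y₂, so the sum is 𝒪.
12P = 𝒪, so the order is 12.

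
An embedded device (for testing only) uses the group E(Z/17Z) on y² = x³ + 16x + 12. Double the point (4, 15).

(10, 13)

tangent at (4, 15): λ = (3·4² + 16)/(2·15) ≡ 13/13. 13⁻¹ ≡ 4 (mod 17), so λ ≡ 13·4 ≡ 1.
  x = λ² - 4 - 4 = 1 - 8 ≡ 10; y = λ·(4 - 10) - 15 ≡ 13. → (10, 13)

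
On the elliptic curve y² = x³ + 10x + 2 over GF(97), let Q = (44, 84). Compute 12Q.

Double-and-add on 12 = (1100)₂. Start with Q = (44, 84) for the leading 1-bit.
double: tangent at (44, 84): λ = (3·44² + 10)/(2·84) ≡ 95/71. 71⁻¹ ≡ 41 (mod 97), so λ ≡ 95·41 ≡ 15.
  x = λ² - 44 - 44 = 225 - 88 ≡ 40; y = λ·(44 - 40) - 84 ≡ 73. → (40, 73)
add Q: (40, 73) + (44, 84). λ = (84 - 73)/(44 - 40) ≡ 11/4 mod 97. 4⁻¹ ≡ 73 (mod 97), so λ ≡ 27.
  x = λ² - 40 - 44 = 729 - 84 ≡ 63; y = λ·(40 - 63) - 73 ≡ 82. → (63, 82)
double: tangent at (63, 82): λ = (3·63² + 10)/(2·82) ≡ 83/67. 67⁻¹ ≡ 42 (mod 97) since 67·42 = 2814 ≡ 1, so λ ≡ 83·42 ≡ 91.
  x = λ² - 63 - 63 = 8281 - 126 ≡ 7; y = λ·(63 - 7) - 82 ≡ 67. → (7, 67)
double: tangent at (7, 67): λ = (3·7² + 10)/(2·67) ≡ 60/37. 37⁻¹ ≡ 21 (mod 97) since 37·21 = 777 ≡ 1, so λ ≡ 60·21 ≡ 96.
  x = λ² - 7 - 7 = 9216 - 14 ≡ 84; y = λ·(7 - 84) - 67 ≡ 10. → (84, 10)

(84, 10)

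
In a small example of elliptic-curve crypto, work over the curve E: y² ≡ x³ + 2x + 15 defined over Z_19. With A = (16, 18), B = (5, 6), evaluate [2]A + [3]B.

(5, 13)

First 2A:
Repeated addition: build up to 2A.
2A: tangent at (16, 18): λ = (3·16² + 2)/(2·18) ≡ 10/17. 17⁻¹ ≡ 9 (mod 19), so λ ≡ 10·9 ≡ 14.
  x = λ² - 16 - 16 = 196 - 32 ≡ 12; y = λ·(16 - 12) - 18 ≡ 0. → (12, 0)
2A = (12, 0).
Next 3B:
Repeated addition: build up to 3B.
2B: tangent at (5, 6): λ = (3·5² + 2)/(2·6) ≡ 1/12. 12⁻¹ ≡ 8 (mod 19), so λ ≡ 1·8 ≡ 8.
  x = λ² - 5 - 5 = 64 - 10 ≡ 16; y = λ·(5 - 16) - 6 ≡ 1. → (16, 1)
3B: (16, 1) + (5, 6). λ = (6 - 1)/(5 - 16) ≡ 5/8 mod 19. 8⁻¹ ≡ 12 (mod 19) since 8·12 = 96 ≡ 1, so λ ≡ 3.
  x = λ² - 16 - 5 = 9 - 21 ≡ 7; y = λ·(16 - 7) - 1 ≡ 7. → (7, 7)
3B = (7, 7).
Finally 2A + 3B:
(12, 0) + (7, 7). λ = (7 - 0)/(7 - 12) ≡ 7/14 mod 19. 14⁻¹ ≡ 15 (mod 19) since 14·15 = 210 ≡ 1, so λ ≡ 10.
  x = λ² - 12 - 7 = 100 - 19 ≡ 5; y = λ·(12 - 5) - 0 ≡ 13. → (5, 13)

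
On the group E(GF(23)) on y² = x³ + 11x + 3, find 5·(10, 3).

Write P = (10, 3).
Repeated addition: build up to 5P.
2P: tangent at (10, 3): λ = (3·10² + 11)/(2·3) ≡ 12/6. 6⁻¹ ≡ 4 (mod 23) since 6·4 = 24 ≡ 1, so λ ≡ 12·4 ≡ 2.
  x = λ² - 10 - 10 = 4 - 20 ≡ 7; y = λ·(10 - 7) - 3 ≡ 3. → (7, 3)
3P: (7, 3) + (10, 3). λ = (3 - 3)/(10 - 7) ≡ 0/3 mod 23. 3⁻¹ ≡ 8 (mod 23), so λ ≡ 0.
  x = λ² - 7 - 10 = 0 - 17 ≡ 6; y = λ·(7 - 6) - 3 ≡ 20. → (6, 20)
4P: (6, 20) + (10, 3). λ = (3 - 20)/(10 - 6) ≡ 6/4 mod 23. 4⁻¹ ≡ 6 (mod 23), so λ ≡ 13.
  x = λ² - 6 - 10 = 169 - 16 ≡ 15; y = λ·(6 - 15) - 20 ≡ 1. → (15, 1)
5P: (15, 1) + (10, 3). λ = (3 - 1)/(10 - 15) ≡ 2/18 mod 23. 18⁻¹ ≡ 9 (mod 23) since 18·9 = 162 ≡ 1, so λ ≡ 18.
  x = λ² - 15 - 10 = 324 - 25 ≡ 0; y = λ·(15 - 0) - 1 ≡ 16. → (0, 16)

(0, 16)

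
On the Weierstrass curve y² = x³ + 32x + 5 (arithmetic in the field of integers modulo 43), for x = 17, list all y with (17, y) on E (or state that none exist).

1, 42

x³ + 32x + 5 = 5462 ≡ 1 (mod 43).
Square roots of 1 mod 43: 1 and 42 (since 1² = 1 ≡ 1).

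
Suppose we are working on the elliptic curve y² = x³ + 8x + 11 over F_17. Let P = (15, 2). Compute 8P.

(15, 15)

Double-and-add on 8 = (1000)₂. Start with P = (15, 2) for the leading 1-bit.
double: tangent at (15, 2): λ = (3·15² + 8)/(2·2) ≡ 3/4. 4⁻¹ ≡ 13 (mod 17) since 4·13 = 52 ≡ 1, so λ ≡ 3·13 ≡ 5.
  x = λ² - 15 - 15 = 25 - 30 ≡ 12; y = λ·(15 - 12) - 2 ≡ 13. → (12, 13)
double: tangent at (12, 13): λ = (3·12² + 8)/(2·13) ≡ 15/9. 9⁻¹ ≡ 2 (mod 17) since 9·2 = 18 ≡ 1, so λ ≡ 15·2 ≡ 13.
  x = λ² - 12 - 12 = 169 - 24 ≡ 9; y = λ·(12 - 9) - 13 ≡ 9. → (9, 9)
double: tangent at (9, 9): λ = (3·9² + 8)/(2·9) ≡ 13/1. 1⁻¹ ≡ 1 (mod 17), so λ ≡ 13·1 ≡ 13.
  x = λ² - 9 - 9 = 169 - 18 ≡ 15; y = λ·(9 - 15) - 9 ≡ 15. → (15, 15)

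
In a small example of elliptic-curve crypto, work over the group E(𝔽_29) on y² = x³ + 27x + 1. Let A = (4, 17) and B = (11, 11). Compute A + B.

(4, 17) + (11, 11). λ = (11 - 17)/(11 - 4) ≡ 23/7 mod 29. 7⁻¹ ≡ 25 (mod 29), so λ ≡ 24.
  x = λ² - 4 - 11 = 576 - 15 ≡ 10; y = λ·(4 - 10) - 17 ≡ 13. → (10, 13)

(10, 13)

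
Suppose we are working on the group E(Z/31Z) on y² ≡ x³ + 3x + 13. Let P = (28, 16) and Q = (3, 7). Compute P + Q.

(28, 16) + (3, 7). λ = (7 - 16)/(3 - 28) ≡ 22/6 mod 31. 6⁻¹ ≡ 26 (mod 31) since 6·26 = 156 ≡ 1, so λ ≡ 14.
  x = λ² - 28 - 3 = 196 - 31 ≡ 10; y = λ·(28 - 10) - 16 ≡ 19. → (10, 19)

(10, 19)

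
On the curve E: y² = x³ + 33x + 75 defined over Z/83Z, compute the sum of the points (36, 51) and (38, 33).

(36, 51) + (38, 33). λ = (33 - 51)/(38 - 36) ≡ 65/2 mod 83. 2⁻¹ ≡ 42 (mod 83), so λ ≡ 74.
  x = λ² - 36 - 38 = 5476 - 74 ≡ 7; y = λ·(36 - 7) - 51 ≡ 20. → (7, 20)

(7, 20)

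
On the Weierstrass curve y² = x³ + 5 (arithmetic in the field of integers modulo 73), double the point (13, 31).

tangent at (13, 31): λ = (3·13² + 0)/(2·31) ≡ 69/62. 62⁻¹ ≡ 53 (mod 73) since 62·53 = 3286 ≡ 1, so λ ≡ 69·53 ≡ 7.
  x = λ² - 13 - 13 = 49 - 26 ≡ 23; y = λ·(13 - 23) - 31 ≡ 45. → (23, 45)

(23, 45)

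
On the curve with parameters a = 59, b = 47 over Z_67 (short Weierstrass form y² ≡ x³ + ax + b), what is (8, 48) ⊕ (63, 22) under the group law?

(8, 48) + (63, 22). λ = (22 - 48)/(63 - 8) ≡ 41/55 mod 67. 55⁻¹ ≡ 39 (mod 67) since 55·39 = 2145 ≡ 1, so λ ≡ 58.
  x = λ² - 8 - 63 = 3364 - 71 ≡ 10; y = λ·(8 - 10) - 48 ≡ 37. → (10, 37)

(10, 37)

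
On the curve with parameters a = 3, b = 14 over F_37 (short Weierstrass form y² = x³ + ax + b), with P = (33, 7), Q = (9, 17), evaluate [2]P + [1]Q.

(9, 20)

First 2P:
Repeated addition: build up to 2P.
2P: tangent at (33, 7): λ = (3·33² + 3)/(2·7) ≡ 14/14. 14⁻¹ ≡ 8 (mod 37) since 14·8 = 112 ≡ 1, so λ ≡ 14·8 ≡ 1.
  x = λ² - 33 - 33 = 1 - 66 ≡ 9; y = λ·(33 - 9) - 7 ≡ 17. → (9, 17)
2P = (9, 17).
Finally 2P + Q:
tangent at (9, 17): λ = (3·9² + 3)/(2·17) ≡ 24/34. 34⁻¹ ≡ 12 (mod 37), so λ ≡ 24·12 ≡ 29.
  x = λ² - 9 - 9 = 841 - 18 ≡ 9; y = λ·(9 - 9) - 17 ≡ 20. → (9, 20)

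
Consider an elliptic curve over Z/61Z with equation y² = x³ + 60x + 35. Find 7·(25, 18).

Write P = (25, 18).
Double-and-add on 7 = (111)₂. Start with P = (25, 18) for the leading 1-bit.
double: tangent at (25, 18): λ = (3·25² + 60)/(2·18) ≡ 44/36. 36⁻¹ ≡ 39 (mod 61) since 36·39 = 1404 ≡ 1, so λ ≡ 44·39 ≡ 8.
  x = λ² - 25 - 25 = 64 - 50 ≡ 14; y = λ·(25 - 14) - 18 ≡ 9. → (14, 9)
add P: (14, 9) + (25, 18). λ = (18 - 9)/(25 - 14) ≡ 9/11 mod 61. 11⁻¹ ≡ 50 (mod 61) since 11·50 = 550 ≡ 1, so λ ≡ 23.
  x = λ² - 14 - 25 = 529 - 39 ≡ 2; y = λ·(14 - 2) - 9 ≡ 23. → (2, 23)
double: tangent at (2, 23): λ = (3·2² + 60)/(2·23) ≡ 11/46. 46⁻¹ ≡ 4 (mod 61) since 46·4 = 184 ≡ 1, so λ ≡ 11·4 ≡ 44.
  x = λ² - 2 - 2 = 1936 - 4 ≡ 41; y = λ·(2 - 41) - 23 ≡ 30. → (41, 30)
add P: (41, 30) + (25, 18). λ = (18 - 30)/(25 - 41) ≡ 49/45 mod 61. 45⁻¹ ≡ 19 (mod 61), so λ ≡ 16.
  x = λ² - 41 - 25 = 256 - 66 ≡ 7; y = λ·(41 - 7) - 30 ≡ 26. → (7, 26)

(7, 26)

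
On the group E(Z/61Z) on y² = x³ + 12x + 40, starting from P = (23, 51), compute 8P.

(23, 10)

Double-and-add on 8 = (1000)₂. Start with P = (23, 51) for the leading 1-bit.
double: tangent at (23, 51): λ = (3·23² + 12)/(2·51) ≡ 13/41. 41⁻¹ ≡ 3 (mod 61) since 41·3 = 123 ≡ 1, so λ ≡ 13·3 ≡ 39.
  x = λ² - 23 - 23 = 1521 - 46 ≡ 11; y = λ·(23 - 11) - 51 ≡ 51. → (11, 51)
double: tangent at (11, 51): λ = (3·11² + 12)/(2·51) ≡ 9/41. 41⁻¹ ≡ 3 (mod 61), so λ ≡ 9·3 ≡ 27.
  x = λ² - 11 - 11 = 729 - 22 ≡ 36; y = λ·(11 - 36) - 51 ≡ 6. → (36, 6)
double: tangent at (36, 6): λ = (3·36² + 12)/(2·6) ≡ 57/12. 12⁻¹ ≡ 56 (mod 61) since 12·56 = 672 ≡ 1, so λ ≡ 57·56 ≡ 20.
  x = λ² - 36 - 36 = 400 - 72 ≡ 23; y = λ·(36 - 23) - 6 ≡ 10. → (23, 10)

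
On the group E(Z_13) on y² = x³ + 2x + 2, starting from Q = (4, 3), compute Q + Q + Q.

Repeated addition: build up to 3Q.
2Q: tangent at (4, 3): λ = (3·4² + 2)/(2·3) ≡ 11/6. 6⁻¹ ≡ 11 (mod 13), so λ ≡ 11·11 ≡ 4.
  x = λ² - 4 - 4 = 16 - 8 ≡ 8; y = λ·(4 - 8) - 3 ≡ 7. → (8, 7)
3Q: (8, 7) + (4, 3). λ = (3 - 7)/(4 - 8) ≡ 9/9 mod 13. 9⁻¹ ≡ 3 (mod 13) since 9·3 = 27 ≡ 1, so λ ≡ 1.
  x = λ² - 8 - 4 = 1 - 12 ≡ 2; y = λ·(8 - 2) - 7 ≡ 12. → (2, 12)

(2, 12)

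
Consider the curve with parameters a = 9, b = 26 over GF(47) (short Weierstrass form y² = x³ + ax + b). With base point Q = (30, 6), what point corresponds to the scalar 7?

(19, 10)

Repeated addition: build up to 7Q.
2Q: tangent at (30, 6): λ = (3·30² + 9)/(2·6) ≡ 30/12. 12⁻¹ ≡ 4 (mod 47) since 12·4 = 48 ≡ 1, so λ ≡ 30·4 ≡ 26.
  x = λ² - 30 - 30 = 676 - 60 ≡ 5; y = λ·(30 - 5) - 6 ≡ 33. → (5, 33)
3Q: (5, 33) + (30, 6). λ = (6 - 33)/(30 - 5) ≡ 20/25 mod 47. 25⁻¹ ≡ 32 (mod 47), so λ ≡ 29.
  x = λ² - 5 - 30 = 841 - 35 ≡ 7; y = λ·(5 - 7) - 33 ≡ 3. → (7, 3)
4Q: (7, 3) + (30, 6). λ = (6 - 3)/(30 - 7) ≡ 3/23 mod 47. 23⁻¹ ≡ 45 (mod 47) since 23·45 = 1035 ≡ 1, so λ ≡ 41.
  x = λ² - 7 - 30 = 1681 - 37 ≡ 46; y = λ·(7 - 46) - 3 ≡ 43. → (46, 43)
5Q: (46, 43) + (30, 6). λ = (6 - 43)/(30 - 46) ≡ 10/31 mod 47. 31⁻¹ ≡ 44 (mod 47) since 31·44 = 1364 ≡ 1, so λ ≡ 17.
  x = λ² - 46 - 30 = 289 - 76 ≡ 25; y = λ·(46 - 25) - 43 ≡ 32. → (25, 32)
6Q: (25, 32) + (30, 6). λ = (6 - 32)/(30 - 25) ≡ 21/5 mod 47. 5⁻¹ ≡ 19 (mod 47) since 5·19 = 95 ≡ 1, so λ ≡ 23.
  x = λ² - 25 - 30 = 529 - 55 ≡ 4; y = λ·(25 - 4) - 32 ≡ 28. → (4, 28)
7Q: (4, 28) + (30, 6). λ = (6 - 28)/(30 - 4) ≡ 25/26 mod 47. 26⁻¹ ≡ 38 (mod 47), so λ ≡ 10.
  x = λ² - 4 - 30 = 100 - 34 ≡ 19; y = λ·(4 - 19) - 28 ≡ 10. → (19, 10)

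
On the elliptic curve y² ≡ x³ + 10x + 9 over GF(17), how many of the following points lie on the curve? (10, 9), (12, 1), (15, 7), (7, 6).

1

(10, 9): 9² ≡ 13, rhs ≡ 4 → off.
(12, 1): 1² ≡ 1, rhs ≡ 4 → off.
(15, 7): 7² ≡ 15, rhs ≡ 15 → on.
(7, 6): 6² ≡ 2, rhs ≡ 14 → off.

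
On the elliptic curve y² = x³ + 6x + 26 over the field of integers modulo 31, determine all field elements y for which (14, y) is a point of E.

x³ + 6x + 26 = 2854 ≡ 2 (mod 31).
Square roots of 2 mod 31: 8 and 23 (since 8² = 64 ≡ 2).

8, 23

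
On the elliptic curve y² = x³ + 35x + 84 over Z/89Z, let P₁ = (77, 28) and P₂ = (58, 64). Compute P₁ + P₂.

(53, 53)

(77, 28) + (58, 64). λ = (64 - 28)/(58 - 77) ≡ 36/70 mod 89. 70⁻¹ ≡ 14 (mod 89), so λ ≡ 59.
  x = λ² - 77 - 58 = 3481 - 135 ≡ 53; y = λ·(77 - 53) - 28 ≡ 53. → (53, 53)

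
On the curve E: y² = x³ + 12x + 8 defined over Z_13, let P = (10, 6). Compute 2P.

(6, 7)

tangent at (10, 6): λ = (3·10² + 12)/(2·6) ≡ 0/12. 12⁻¹ ≡ 12 (mod 13) since 12·12 = 144 ≡ 1, so λ ≡ 0·12 ≡ 0.
  x = λ² - 10 - 10 = 0 - 20 ≡ 6; y = λ·(10 - 6) - 6 ≡ 7. → (6, 7)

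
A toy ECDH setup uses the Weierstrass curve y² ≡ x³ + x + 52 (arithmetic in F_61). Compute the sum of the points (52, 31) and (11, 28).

(52, 31) + (11, 28). λ = (28 - 31)/(11 - 52) ≡ 58/20 mod 61. 20⁻¹ ≡ 58 (mod 61), so λ ≡ 9.
  x = λ² - 52 - 11 = 81 - 63 ≡ 18; y = λ·(52 - 18) - 31 ≡ 31. → (18, 31)

(18, 31)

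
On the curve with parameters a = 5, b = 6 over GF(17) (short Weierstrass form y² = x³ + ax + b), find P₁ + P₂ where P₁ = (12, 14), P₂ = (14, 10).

(12, 3)

(12, 14) + (14, 10). λ = (10 - 14)/(14 - 12) ≡ 13/2 mod 17. 2⁻¹ ≡ 9 (mod 17) since 2·9 = 18 ≡ 1, so λ ≡ 15.
  x = λ² - 12 - 14 = 225 - 26 ≡ 12; y = λ·(12 - 12) - 14 ≡ 3. → (12, 3)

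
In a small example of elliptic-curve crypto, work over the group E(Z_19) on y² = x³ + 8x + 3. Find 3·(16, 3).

(8, 3)

Write G = (16, 3).
Repeated addition: build up to 3G.
2G: tangent at (16, 3): λ = (3·16² + 8)/(2·3) ≡ 16/6. 6⁻¹ ≡ 16 (mod 19), so λ ≡ 16·16 ≡ 9.
  x = λ² - 16 - 16 = 81 - 32 ≡ 11; y = λ·(16 - 11) - 3 ≡ 4. → (11, 4)
3G: (11, 4) + (16, 3). λ = (3 - 4)/(16 - 11) ≡ 18/5 mod 19. 5⁻¹ ≡ 4 (mod 19) since 5·4 = 20 ≡ 1, so λ ≡ 15.
  x = λ² - 11 - 16 = 225 - 27 ≡ 8; y = λ·(11 - 8) - 4 ≡ 3. → (8, 3)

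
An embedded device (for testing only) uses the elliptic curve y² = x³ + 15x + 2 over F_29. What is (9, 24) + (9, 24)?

tangent at (9, 24): λ = (3·9² + 15)/(2·24) ≡ 26/19. 19⁻¹ ≡ 26 (mod 29) since 19·26 = 494 ≡ 1, so λ ≡ 26·26 ≡ 9.
  x = λ² - 9 - 9 = 81 - 18 ≡ 5; y = λ·(9 - 5) - 24 ≡ 12. → (5, 12)

(5, 12)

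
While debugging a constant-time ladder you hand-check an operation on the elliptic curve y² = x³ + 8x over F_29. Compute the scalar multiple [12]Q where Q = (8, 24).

Double-and-add on 12 = (1100)₂. Start with Q = (8, 24) for the leading 1-bit.
double: tangent at (8, 24): λ = (3·8² + 8)/(2·24) ≡ 26/19. 19⁻¹ ≡ 26 (mod 29), so λ ≡ 26·26 ≡ 9.
  x = λ² - 8 - 8 = 81 - 16 ≡ 7; y = λ·(8 - 7) - 24 ≡ 14. → (7, 14)
add Q: (7, 14) + (8, 24). λ = (24 - 14)/(8 - 7) ≡ 10/1 mod 29. 1⁻¹ ≡ 1 (mod 29), so λ ≡ 10.
  x = λ² - 7 - 8 = 100 - 15 ≡ 27; y = λ·(7 - 27) - 14 ≡ 18. → (27, 18)
double: tangent at (27, 18): λ = (3·27² + 8)/(2·18) ≡ 20/7. 7⁻¹ ≡ 25 (mod 29), so λ ≡ 20·25 ≡ 7.
  x = λ² - 27 - 27 = 49 - 54 ≡ 24; y = λ·(27 - 24) - 18 ≡ 3. → (24, 3)
double: tangent at (24, 3): λ = (3·24² + 8)/(2·3) ≡ 25/6. 6⁻¹ ≡ 5 (mod 29), so λ ≡ 25·5 ≡ 9.
  x = λ² - 24 - 24 = 81 - 48 ≡ 4; y = λ·(24 - 4) - 3 ≡ 3. → (4, 3)

(4, 3)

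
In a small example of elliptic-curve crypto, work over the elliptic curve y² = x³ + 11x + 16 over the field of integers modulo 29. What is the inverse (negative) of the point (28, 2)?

(28, 27)

-(28, 2) = (28, -2 mod 29) = (28, 27).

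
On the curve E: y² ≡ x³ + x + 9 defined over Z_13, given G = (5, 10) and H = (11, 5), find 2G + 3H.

First 2G:
Repeated addition: build up to 2G.
2G: tangent at (5, 10): λ = (3·5² + 1)/(2·10) ≡ 11/7. 7⁻¹ ≡ 2 (mod 13), so λ ≡ 11·2 ≡ 9.
  x = λ² - 5 - 5 = 81 - 10 ≡ 6; y = λ·(5 - 6) - 10 ≡ 7. → (6, 7)
2G = (6, 7).
Next 3H:
Repeated addition: build up to 3H.
2H: tangent at (11, 5): λ = (3·11² + 1)/(2·5) ≡ 0/10. 10⁻¹ ≡ 4 (mod 13), so λ ≡ 0·4 ≡ 0.
  x = λ² - 11 - 11 = 0 - 22 ≡ 4; y = λ·(11 - 4) - 5 ≡ 8. → (4, 8)
3H: (4, 8) + (11, 5). λ = (5 - 8)/(11 - 4) ≡ 10/7 mod 13. 7⁻¹ ≡ 2 (mod 13) since 7·2 = 14 ≡ 1, so λ ≡ 7.
  x = λ² - 4 - 11 = 49 - 15 ≡ 8; y = λ·(4 - 8) - 8 ≡ 3. → (8, 3)
3H = (8, 3).
Finally 2G + 3H:
(6, 7) + (8, 3). λ = (3 - 7)/(8 - 6) ≡ 9/2 mod 13. 2⁻¹ ≡ 7 (mod 13), so λ ≡ 11.
  x = λ² - 6 - 8 = 121 - 14 ≡ 3; y = λ·(6 - 3) - 7 ≡ 0. → (3, 0)

(3, 0)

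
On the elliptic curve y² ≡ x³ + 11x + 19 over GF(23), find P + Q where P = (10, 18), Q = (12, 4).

(10, 18) + (12, 4). λ = (4 - 18)/(12 - 10) ≡ 9/2 mod 23. 2⁻¹ ≡ 12 (mod 23), so λ ≡ 16.
  x = λ² - 10 - 12 = 256 - 22 ≡ 4; y = λ·(10 - 4) - 18 ≡ 9. → (4, 9)

(4, 9)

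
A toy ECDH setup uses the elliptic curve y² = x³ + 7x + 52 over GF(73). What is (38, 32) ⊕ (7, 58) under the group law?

(60, 10)

(38, 32) + (7, 58). λ = (58 - 32)/(7 - 38) ≡ 26/42 mod 73. 42⁻¹ ≡ 40 (mod 73), so λ ≡ 18.
  x = λ² - 38 - 7 = 324 - 45 ≡ 60; y = λ·(38 - 60) - 32 ≡ 10. → (60, 10)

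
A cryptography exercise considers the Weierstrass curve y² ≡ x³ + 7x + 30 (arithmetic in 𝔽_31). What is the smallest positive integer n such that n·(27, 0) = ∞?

2

2P: (27, 0) + (27, 0): same x and y₁ ≡ -y₂, so the sum is ∞.
2P = ∞, so the order is 2.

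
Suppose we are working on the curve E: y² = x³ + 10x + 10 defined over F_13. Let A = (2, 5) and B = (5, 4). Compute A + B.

(9, 6)

(2, 5) + (5, 4). λ = (4 - 5)/(5 - 2) ≡ 12/3 mod 13. 3⁻¹ ≡ 9 (mod 13), so λ ≡ 4.
  x = λ² - 2 - 5 = 16 - 7 ≡ 9; y = λ·(2 - 9) - 5 ≡ 6. → (9, 6)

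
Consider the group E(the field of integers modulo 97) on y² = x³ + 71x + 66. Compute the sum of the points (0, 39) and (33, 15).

(0, 39) + (33, 15). λ = (15 - 39)/(33 - 0) ≡ 73/33 mod 97. 33⁻¹ ≡ 50 (mod 97) since 33·50 = 1650 ≡ 1, so λ ≡ 61.
  x = λ² - 0 - 33 = 3721 - 33 ≡ 2; y = λ·(0 - 2) - 39 ≡ 33. → (2, 33)

(2, 33)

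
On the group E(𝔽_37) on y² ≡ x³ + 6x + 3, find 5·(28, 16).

Write P = (28, 16).
Double-and-add on 5 = (101)₂. Start with P = (28, 16) for the leading 1-bit.
double: tangent at (28, 16): λ = (3·28² + 6)/(2·16) ≡ 27/32. 32⁻¹ ≡ 22 (mod 37), so λ ≡ 27·22 ≡ 2.
  x = λ² - 28 - 28 = 4 - 56 ≡ 22; y = λ·(28 - 22) - 16 ≡ 33. → (22, 33)
double: tangent at (22, 33): λ = (3·22² + 6)/(2·33) ≡ 15/29. 29⁻¹ ≡ 23 (mod 37) since 29·23 = 667 ≡ 1, so λ ≡ 15·23 ≡ 12.
  x = λ² - 22 - 22 = 144 - 44 ≡ 26; y = λ·(22 - 26) - 33 ≡ 30. → (26, 30)
add P: (26, 30) + (28, 16). λ = (16 - 30)/(28 - 26) ≡ 23/2 mod 37. 2⁻¹ ≡ 19 (mod 37), so λ ≡ 30.
  x = λ² - 26 - 28 = 900 - 54 ≡ 32; y = λ·(26 - 32) - 30 ≡ 12. → (32, 12)

(32, 12)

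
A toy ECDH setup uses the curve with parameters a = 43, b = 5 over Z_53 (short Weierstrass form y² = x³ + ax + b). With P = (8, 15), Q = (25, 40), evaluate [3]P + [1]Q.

(4, 33)

First 3P:
Repeated addition: build up to 3P.
2P: tangent at (8, 15): λ = (3·8² + 43)/(2·15) ≡ 23/30. 30⁻¹ ≡ 23 (mod 53) since 30·23 = 690 ≡ 1, so λ ≡ 23·23 ≡ 52.
  x = λ² - 8 - 8 = 2704 - 16 ≡ 38; y = λ·(8 - 38) - 15 ≡ 15. → (38, 15)
3P: (38, 15) + (8, 15). λ = (15 - 15)/(8 - 38) ≡ 0/23 mod 53. 23⁻¹ ≡ 30 (mod 53) since 23·30 = 690 ≡ 1, so λ ≡ 0.
  x = λ² - 38 - 8 = 0 - 46 ≡ 7; y = λ·(38 - 7) - 15 ≡ 38. → (7, 38)
3P = (7, 38).
Finally 3P + Q:
(7, 38) + (25, 40). λ = (40 - 38)/(25 - 7) ≡ 2/18 mod 53. 18⁻¹ ≡ 3 (mod 53), so λ ≡ 6.
  x = λ² - 7 - 25 = 36 - 32 ≡ 4; y = λ·(7 - 4) - 38 ≡ 33. → (4, 33)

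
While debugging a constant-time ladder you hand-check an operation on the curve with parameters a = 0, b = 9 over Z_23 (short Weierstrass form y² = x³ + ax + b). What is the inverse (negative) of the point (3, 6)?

(3, 17)

-(3, 6) = (3, -6 mod 23) = (3, 17).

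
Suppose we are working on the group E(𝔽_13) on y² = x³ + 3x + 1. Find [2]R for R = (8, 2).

tangent at (8, 2): λ = (3·8² + 3)/(2·2) ≡ 0/4. 4⁻¹ ≡ 10 (mod 13), so λ ≡ 0·10 ≡ 0.
  x = λ² - 8 - 8 = 0 - 16 ≡ 10; y = λ·(8 - 10) - 2 ≡ 11. → (10, 11)

(10, 11)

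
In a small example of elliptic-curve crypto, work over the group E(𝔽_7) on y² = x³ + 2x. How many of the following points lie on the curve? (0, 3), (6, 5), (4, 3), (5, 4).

(0, 3): 3² ≡ 2, rhs ≡ 0 → off.
(6, 5): 5² ≡ 4, rhs ≡ 4 → on.
(4, 3): 3² ≡ 2, rhs ≡ 2 → on.
(5, 4): 4² ≡ 2, rhs ≡ 2 → on.

3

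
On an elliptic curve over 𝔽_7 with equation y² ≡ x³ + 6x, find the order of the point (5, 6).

2P: tangent at (5, 6): λ = (3·5² + 6)/(2·6) ≡ 4/5. 5⁻¹ ≡ 3 (mod 7) since 5·3 = 15 ≡ 1, so λ ≡ 4·3 ≡ 5.
  x = λ² - 5 - 5 = 25 - 10 ≡ 1; y = λ·(5 - 1) - 6 ≡ 0. → (1, 0)
3P: (1, 0) + (5, 6). λ = (6 - 0)/(5 - 1) ≡ 6/4 mod 7. 4⁻¹ ≡ 2 (mod 7), so λ ≡ 5.
  x = λ² - 1 - 5 = 25 - 6 ≡ 5; y = λ·(1 - 5) - 0 ≡ 1. → (5, 1)
4P: (5, 1) + (5, 6): same x and y₁ ≡ -y₂, so the sum is the point at infinity.
4P = the point at infinity, so the order is 4.

4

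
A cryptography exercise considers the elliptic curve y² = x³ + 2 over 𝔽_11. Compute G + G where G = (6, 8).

tangent at (6, 8): λ = (3·6² + 0)/(2·8) ≡ 9/5. 5⁻¹ ≡ 9 (mod 11) since 5·9 = 45 ≡ 1, so λ ≡ 9·9 ≡ 4.
  x = λ² - 6 - 6 = 16 - 12 ≡ 4; y = λ·(6 - 4) - 8 ≡ 0. → (4, 0)

(4, 0)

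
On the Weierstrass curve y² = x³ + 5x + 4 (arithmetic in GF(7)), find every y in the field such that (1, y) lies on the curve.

none

x³ + 5x + 4 = 10 ≡ 3 (mod 7).
3 is a non-residue mod 7; no y exists.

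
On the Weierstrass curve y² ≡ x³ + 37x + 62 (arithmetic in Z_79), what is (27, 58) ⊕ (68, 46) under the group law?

(27, 58) + (68, 46). λ = (46 - 58)/(68 - 27) ≡ 67/41 mod 79. 41⁻¹ ≡ 27 (mod 79) since 41·27 = 1107 ≡ 1, so λ ≡ 71.
  x = λ² - 27 - 68 = 5041 - 95 ≡ 48; y = λ·(27 - 48) - 58 ≡ 31. → (48, 31)

(48, 31)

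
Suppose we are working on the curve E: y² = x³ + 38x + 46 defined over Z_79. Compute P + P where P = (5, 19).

(21, 54)

tangent at (5, 19): λ = (3·5² + 38)/(2·19) ≡ 34/38. 38⁻¹ ≡ 52 (mod 79) since 38·52 = 1976 ≡ 1, so λ ≡ 34·52 ≡ 30.
  x = λ² - 5 - 5 = 900 - 10 ≡ 21; y = λ·(5 - 21) - 19 ≡ 54. → (21, 54)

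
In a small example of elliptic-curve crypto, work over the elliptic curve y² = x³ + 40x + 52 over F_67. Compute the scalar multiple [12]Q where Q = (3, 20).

(19, 57)

Double-and-add on 12 = (1100)₂. Start with Q = (3, 20) for the leading 1-bit.
double: tangent at (3, 20): λ = (3·3² + 40)/(2·20) ≡ 0/40. 40⁻¹ ≡ 62 (mod 67), so λ ≡ 0·62 ≡ 0.
  x = λ² - 3 - 3 = 0 - 6 ≡ 61; y = λ·(3 - 61) - 20 ≡ 47. → (61, 47)
add Q: (61, 47) + (3, 20). λ = (20 - 47)/(3 - 61) ≡ 40/9 mod 67. 9⁻¹ ≡ 15 (mod 67), so λ ≡ 64.
  x = λ² - 61 - 3 = 4096 - 64 ≡ 12; y = λ·(61 - 12) - 47 ≡ 7. → (12, 7)
double: tangent at (12, 7): λ = (3·12² + 40)/(2·7) ≡ 3/14. 14⁻¹ ≡ 24 (mod 67), so λ ≡ 3·24 ≡ 5.
  x = λ² - 12 - 12 = 25 - 24 ≡ 1; y = λ·(12 - 1) - 7 ≡ 48. → (1, 48)
double: tangent at (1, 48): λ = (3·1² + 40)/(2·48) ≡ 43/29. 29⁻¹ ≡ 37 (mod 67), so λ ≡ 43·37 ≡ 50.
  x = λ² - 1 - 1 = 2500 - 2 ≡ 19; y = λ·(1 - 19) - 48 ≡ 57. → (19, 57)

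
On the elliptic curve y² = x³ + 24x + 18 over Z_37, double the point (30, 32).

tangent at (30, 32): λ = (3·30² + 24)/(2·32) ≡ 23/27. 27⁻¹ ≡ 11 (mod 37), so λ ≡ 23·11 ≡ 31.
  x = λ² - 30 - 30 = 961 - 60 ≡ 13; y = λ·(30 - 13) - 32 ≡ 14. → (13, 14)

(13, 14)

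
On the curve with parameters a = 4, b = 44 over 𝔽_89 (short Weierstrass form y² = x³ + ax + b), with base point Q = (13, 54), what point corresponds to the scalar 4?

Double-and-add on 4 = (100)₂. Start with Q = (13, 54) for the leading 1-bit.
double: tangent at (13, 54): λ = (3·13² + 4)/(2·54) ≡ 66/19. 19⁻¹ ≡ 75 (mod 89), so λ ≡ 66·75 ≡ 55.
  x = λ² - 13 - 13 = 3025 - 26 ≡ 62; y = λ·(13 - 62) - 54 ≡ 10. → (62, 10)
double: tangent at (62, 10): λ = (3·62² + 4)/(2·10) ≡ 55/20. 20⁻¹ ≡ 49 (mod 89) since 20·49 = 980 ≡ 1, so λ ≡ 55·49 ≡ 25.
  x = λ² - 62 - 62 = 625 - 124 ≡ 56; y = λ·(62 - 56) - 10 ≡ 51. → (56, 51)

(56, 51)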